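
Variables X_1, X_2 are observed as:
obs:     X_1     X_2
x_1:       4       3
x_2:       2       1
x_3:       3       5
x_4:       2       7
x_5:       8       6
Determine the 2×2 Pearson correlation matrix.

Step 1 — column means:
  mean(X_1) = (4 + 2 + 3 + 2 + 8) / 5 = 19/5 = 3.8
  mean(X_2) = (3 + 1 + 5 + 7 + 6) / 5 = 22/5 = 4.4

Step 2 — sample variances and covariances s[i,j] = (1/(n-1)) · Σ_k (x_{k,i} - mean_i) · (x_{k,j} - mean_j), with n-1 = 4:
  s[X_1,X_1] = ((0.2)·(0.2) + (-1.8)·(-1.8) + (-0.8)·(-0.8) + (-1.8)·(-1.8) + (4.2)·(4.2)) / 4 = 24.8/4 = 6.2
  s[X_1,X_2] = ((0.2)·(-1.4) + (-1.8)·(-3.4) + (-0.8)·(0.6) + (-1.8)·(2.6) + (4.2)·(1.6)) / 4 = 7.4/4 = 1.85
  s[X_2,X_2] = ((-1.4)·(-1.4) + (-3.4)·(-3.4) + (0.6)·(0.6) + (2.6)·(2.6) + (1.6)·(1.6)) / 4 = 23.2/4 = 5.8
  Sample standard deviations s_i = √(s[i,i]):
  s(X_1) = √(6.2) = 2.49
  s(X_2) = √(5.8) = 2.4083

Step 3 — r_{ij} = s_{ij} / (s_i · s_j):
  r[X_1,X_1] = 1 (diagonal).
  r[X_1,X_2] = 1.85 / (2.49 · 2.4083) = 1.85 / 5.9967 = 0.3085
  r[X_2,X_2] = 1 (diagonal).

R is symmetric with unit diagonal. Assembling:

R = [[1, 0.3085],
 [0.3085, 1]]


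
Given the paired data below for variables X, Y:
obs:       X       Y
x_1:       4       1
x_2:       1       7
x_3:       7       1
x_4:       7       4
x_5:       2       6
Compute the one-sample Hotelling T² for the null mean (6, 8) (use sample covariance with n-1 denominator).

Step 1 — sample mean vector:
  mean(X) = (4 + 1 + 7 + 7 + 2) / 5 = 21/5 = 4.2
  mean(Y) = (1 + 7 + 1 + 4 + 6) / 5 = 19/5 = 3.8
  x̄ = (4.2, 3.8),  deviation x̄ - mu_0 = (4.2, 3.8) - (6, 8) = (-1.8, -4.2).

Step 2 — sample covariance matrix, S[i,j] = (1/(n-1)) · Σ_k (x_{k,i} - mean_i) · (x_{k,j} - mean_j), divisor n-1 = 4:
  S[X,X] = ((-0.2)·(-0.2) + (-3.2)·(-3.2) + (2.8)·(2.8) + (2.8)·(2.8) + (-2.2)·(-2.2)) / 4 = 30.8/4 = 7.7
  S[X,Y] = ((-0.2)·(-2.8) + (-3.2)·(3.2) + (2.8)·(-2.8) + (2.8)·(0.2) + (-2.2)·(2.2)) / 4 = -21.8/4 = -5.45
  S[Y,Y] = ((-2.8)·(-2.8) + (3.2)·(3.2) + (-2.8)·(-2.8) + (0.2)·(0.2) + (2.2)·(2.2)) / 4 = 30.8/4 = 7.7
  S = [[7.7, -5.45],
 [-5.45, 7.7]].

Step 3 — invert S. det(S) = 7.7·7.7 - (-5.45)² = 29.5875.
  S^{-1} = (1/det) · [[d, -b], [-b, a]] = [[0.2602, 0.1842],
 [0.1842, 0.2602]].

Step 4 — quadratic form (x̄ - mu_0)^T · S^{-1} · (x̄ - mu_0):
  S^{-1} · (x̄ - mu_0) = (-1.2421, -1.4246),
  (x̄ - mu_0)^T · [...] = (-1.8)·(-1.2421) + (-4.2)·(-1.4246) = 8.219.

Step 5 — scale by n: T² = 5 · 8.219 = 41.0951.

T² ≈ 41.0951


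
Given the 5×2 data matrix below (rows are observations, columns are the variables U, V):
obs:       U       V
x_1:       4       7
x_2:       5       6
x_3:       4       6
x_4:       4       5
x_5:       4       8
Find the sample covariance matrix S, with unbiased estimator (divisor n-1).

Step 1 — column means:
  mean(U) = (4 + 5 + 4 + 4 + 4) / 5 = 21/5 = 4.2
  mean(V) = (7 + 6 + 6 + 5 + 8) / 5 = 32/5 = 6.4

Step 2 — sample covariance S[i,j] = (1/(n-1)) · Σ_k (x_{k,i} - mean_i) · (x_{k,j} - mean_j), with n-1 = 4.
  S[U,U] = ((-0.2)·(-0.2) + (0.8)·(0.8) + (-0.2)·(-0.2) + (-0.2)·(-0.2) + (-0.2)·(-0.2)) / 4 = 0.8/4 = 0.2
  S[U,V] = ((-0.2)·(0.6) + (0.8)·(-0.4) + (-0.2)·(-0.4) + (-0.2)·(-1.4) + (-0.2)·(1.6)) / 4 = -0.4/4 = -0.1
  S[V,V] = ((0.6)·(0.6) + (-0.4)·(-0.4) + (-0.4)·(-0.4) + (-1.4)·(-1.4) + (1.6)·(1.6)) / 4 = 5.2/4 = 1.3

S is symmetric (S[j,i] = S[i,j]). Assembling:

S = [[0.2, -0.1],
 [-0.1, 1.3]]


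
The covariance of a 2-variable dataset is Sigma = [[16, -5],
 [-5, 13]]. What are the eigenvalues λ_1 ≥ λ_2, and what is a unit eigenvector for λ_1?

Step 1 — characteristic polynomial of 2×2 Sigma:
  det(Sigma - λI) = λ² - trace · λ + det = 0.
  trace = 16 + 13 = 29, det = 16·13 - (-5)² = 183.
Step 2 — discriminant:
  Δ = trace² - 4·det = 841 - 732 = 109.
Step 3 — eigenvalues:
  λ = (trace ± √Δ)/2 = (29 ± 10.4403)/2,
  λ_1 = 19.7202,  λ_2 = 9.2798.

Step 4 — unit eigenvector for λ_1: solve (Sigma - λ_1 I)v = 0. First row:
  (16 - 19.7202)·v_x + (-5)·v_y = 0, i.e. (-3.7202)·v_x + (-5)·v_y = 0,
  so v ∝ (b, λ_1 - a) = (-5, 3.7202); multiply by -1 so the first entry is positive: u = (5, -3.7202).
  ||u|| = √((5)² + (-3.7202)²) = √(38.8395) ≈ 6.2321,
  v_1 = u/||u|| ≈ (0.8023, -0.5969) (||v_1|| = 1).

λ_1 = 19.7202,  λ_2 = 9.2798;  v_1 ≈ (0.8023, -0.5969)


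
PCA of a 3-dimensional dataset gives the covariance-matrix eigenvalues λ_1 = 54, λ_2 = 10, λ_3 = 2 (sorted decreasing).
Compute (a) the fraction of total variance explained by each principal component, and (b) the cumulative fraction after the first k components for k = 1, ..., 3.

Step 1 — total variance = trace(Sigma) = Σ λ_i = 54 + 10 + 2 = 66.

Step 2 — fraction explained by component i = λ_i / Σ λ:
  PC1: 54/66 = 0.8182
  PC2: 10/66 = 0.1515
  PC3: 2/66 = 0.0303

Step 3 — cumulative fraction after k components = (λ_1 + ... + λ_k) / Σ λ:
  k = 1: 54/66 = 0.8182
  k = 2: (54 + 10)/66 = 64/66 = 0.9697
  k = 3: (54 + 10 + 2)/66 = 66/66 = 1

Summary (fraction, with percent):

explained: PC1 0.8182 (81.82%), PC2 0.1515 (15.15%), PC3 0.0303 (3.03%);  cumulative: 0.8182, 0.9697, 1


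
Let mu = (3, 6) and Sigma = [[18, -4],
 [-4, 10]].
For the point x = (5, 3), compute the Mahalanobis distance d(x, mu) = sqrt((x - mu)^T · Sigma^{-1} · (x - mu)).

Step 1 — centre the observation: (x - mu) = (2, -3).

Step 2 — invert Sigma. det(Sigma) = 18·10 - (-4)² = 164.
  Sigma^{-1} = (1/det) · [[d, -b], [-b, a]] = [[0.061, 0.0244],
 [0.0244, 0.1098]].

Step 3 — form the quadratic (x - mu)^T · Sigma^{-1} · (x - mu):
  Sigma^{-1} · (x - mu) = (0.0488, -0.2805).
  (x - mu)^T · [Sigma^{-1} · (x - mu)] = (2)·(0.0488) + (-3)·(-0.2805) = 0.939.

Step 4 — take square root: d = √(0.939) ≈ 0.969.

d(x, mu) = √(0.939) ≈ 0.969


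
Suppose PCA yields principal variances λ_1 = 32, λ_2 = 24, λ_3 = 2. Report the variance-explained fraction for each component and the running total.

Step 1 — total variance = trace(Sigma) = Σ λ_i = 32 + 24 + 2 = 58.

Step 2 — fraction explained by component i = λ_i / Σ λ:
  PC1: 32/58 = 0.5517
  PC2: 24/58 = 0.4138
  PC3: 2/58 = 0.0345

Step 3 — cumulative fraction after k components = (λ_1 + ... + λ_k) / Σ λ:
  k = 1: 32/58 = 0.5517
  k = 2: (32 + 24)/58 = 56/58 = 0.9655
  k = 3: (32 + 24 + 2)/58 = 58/58 = 1

Summary (fraction, with percent):

explained: PC1 0.5517 (55.17%), PC2 0.4138 (41.38%), PC3 0.0345 (3.45%);  cumulative: 0.5517, 0.9655, 1


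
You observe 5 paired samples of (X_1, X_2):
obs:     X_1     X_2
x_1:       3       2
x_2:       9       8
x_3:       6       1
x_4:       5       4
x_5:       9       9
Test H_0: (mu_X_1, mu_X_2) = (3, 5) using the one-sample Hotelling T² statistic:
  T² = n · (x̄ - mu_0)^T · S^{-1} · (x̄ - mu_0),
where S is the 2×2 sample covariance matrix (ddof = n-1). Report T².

Step 1 — sample mean vector:
  mean(X_1) = (3 + 9 + 6 + 5 + 9) / 5 = 32/5 = 6.4
  mean(X_2) = (2 + 8 + 1 + 4 + 9) / 5 = 24/5 = 4.8
  x̄ = (6.4, 4.8),  deviation x̄ - mu_0 = (6.4, 4.8) - (3, 5) = (3.4, -0.2).

Step 2 — sample covariance matrix, S[i,j] = (1/(n-1)) · Σ_k (x_{k,i} - mean_i) · (x_{k,j} - mean_j), divisor n-1 = 4:
  S[X_1,X_1] = ((-3.4)·(-3.4) + (2.6)·(2.6) + (-0.4)·(-0.4) + (-1.4)·(-1.4) + (2.6)·(2.6)) / 4 = 27.2/4 = 6.8
  S[X_1,X_2] = ((-3.4)·(-2.8) + (2.6)·(3.2) + (-0.4)·(-3.8) + (-1.4)·(-0.8) + (2.6)·(4.2)) / 4 = 31.4/4 = 7.85
  S[X_2,X_2] = ((-2.8)·(-2.8) + (3.2)·(3.2) + (-3.8)·(-3.8) + (-0.8)·(-0.8) + (4.2)·(4.2)) / 4 = 50.8/4 = 12.7
  S = [[6.8, 7.85],
 [7.85, 12.7]].

Step 3 — invert S. det(S) = 6.8·12.7 - (7.85)² = 24.7375.
  S^{-1} = (1/det) · [[d, -b], [-b, a]] = [[0.5134, -0.3173],
 [-0.3173, 0.2749]].

Step 4 — quadratic form (x̄ - mu_0)^T · S^{-1} · (x̄ - mu_0):
  S^{-1} · (x̄ - mu_0) = (1.809, -1.1339),
  (x̄ - mu_0)^T · [...] = (3.4)·(1.809) + (-0.2)·(-1.1339) = 6.3774.

Step 5 — scale by n: T² = 5 · 6.3774 = 31.8868.

T² ≈ 31.8868


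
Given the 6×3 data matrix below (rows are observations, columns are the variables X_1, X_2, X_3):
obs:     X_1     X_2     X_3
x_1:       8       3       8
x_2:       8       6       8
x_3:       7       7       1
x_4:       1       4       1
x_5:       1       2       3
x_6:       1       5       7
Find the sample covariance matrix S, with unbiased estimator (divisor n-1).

Step 1 — column means:
  mean(X_1) = (8 + 8 + 7 + 1 + 1 + 1) / 6 = 26/6 = 4.3333
  mean(X_2) = (3 + 6 + 7 + 4 + 2 + 5) / 6 = 27/6 = 4.5
  mean(X_3) = (8 + 8 + 1 + 1 + 3 + 7) / 6 = 28/6 = 4.6667

Step 2 — sample covariance S[i,j] = (1/(n-1)) · Σ_k (x_{k,i} - mean_i) · (x_{k,j} - mean_j), with n-1 = 5.
  S[X_1,X_1] = ((3.6667)·(3.6667) + (3.6667)·(3.6667) + (2.6667)·(2.6667) + (-3.3333)·(-3.3333) + (-3.3333)·(-3.3333) + (-3.3333)·(-3.3333)) / 5 = 67.3333/5 = 13.4667
  S[X_1,X_2] = ((3.6667)·(-1.5) + (3.6667)·(1.5) + (2.6667)·(2.5) + (-3.3333)·(-0.5) + (-3.3333)·(-2.5) + (-3.3333)·(0.5)) / 5 = 15/5 = 3
  S[X_1,X_3] = ((3.6667)·(3.3333) + (3.6667)·(3.3333) + (2.6667)·(-3.6667) + (-3.3333)·(-3.6667) + (-3.3333)·(-1.6667) + (-3.3333)·(2.3333)) / 5 = 24.6667/5 = 4.9333
  S[X_2,X_2] = ((-1.5)·(-1.5) + (1.5)·(1.5) + (2.5)·(2.5) + (-0.5)·(-0.5) + (-2.5)·(-2.5) + (0.5)·(0.5)) / 5 = 17.5/5 = 3.5
  S[X_2,X_3] = ((-1.5)·(3.3333) + (1.5)·(3.3333) + (2.5)·(-3.6667) + (-0.5)·(-3.6667) + (-2.5)·(-1.6667) + (0.5)·(2.3333)) / 5 = -2/5 = -0.4
  S[X_3,X_3] = ((3.3333)·(3.3333) + (3.3333)·(3.3333) + (-3.6667)·(-3.6667) + (-3.6667)·(-3.6667) + (-1.6667)·(-1.6667) + (2.3333)·(2.3333)) / 5 = 57.3333/5 = 11.4667

S is symmetric (S[j,i] = S[i,j]). Assembling:

S = [[13.4667, 3, 4.9333],
 [3, 3.5, -0.4],
 [4.9333, -0.4, 11.4667]]


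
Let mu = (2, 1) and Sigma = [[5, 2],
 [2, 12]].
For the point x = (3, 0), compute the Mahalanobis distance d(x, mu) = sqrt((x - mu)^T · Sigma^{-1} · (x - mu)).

Step 1 — centre the observation: (x - mu) = (1, -1).

Step 2 — invert Sigma. det(Sigma) = 5·12 - (2)² = 56.
  Sigma^{-1} = (1/det) · [[d, -b], [-b, a]] = [[0.2143, -0.0357],
 [-0.0357, 0.0893]].

Step 3 — form the quadratic (x - mu)^T · Sigma^{-1} · (x - mu):
  Sigma^{-1} · (x - mu) = (0.25, -0.125).
  (x - mu)^T · [Sigma^{-1} · (x - mu)] = (1)·(0.25) + (-1)·(-0.125) = 0.375.

Step 4 — take square root: d = √(0.375) ≈ 0.6124.

d(x, mu) = √(0.375) ≈ 0.6124


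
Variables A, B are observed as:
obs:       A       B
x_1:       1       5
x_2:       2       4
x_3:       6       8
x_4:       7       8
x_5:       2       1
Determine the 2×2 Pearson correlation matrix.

Step 1 — column means:
  mean(A) = (1 + 2 + 6 + 7 + 2) / 5 = 18/5 = 3.6
  mean(B) = (5 + 4 + 8 + 8 + 1) / 5 = 26/5 = 5.2

Step 2 — sample variances and covariances s[i,j] = (1/(n-1)) · Σ_k (x_{k,i} - mean_i) · (x_{k,j} - mean_j), with n-1 = 4:
  s[A,A] = ((-2.6)·(-2.6) + (-1.6)·(-1.6) + (2.4)·(2.4) + (3.4)·(3.4) + (-1.6)·(-1.6)) / 4 = 29.2/4 = 7.3
  s[A,B] = ((-2.6)·(-0.2) + (-1.6)·(-1.2) + (2.4)·(2.8) + (3.4)·(2.8) + (-1.6)·(-4.2)) / 4 = 25.4/4 = 6.35
  s[B,B] = ((-0.2)·(-0.2) + (-1.2)·(-1.2) + (2.8)·(2.8) + (2.8)·(2.8) + (-4.2)·(-4.2)) / 4 = 34.8/4 = 8.7
  Sample standard deviations s_i = √(s[i,i]):
  s(A) = √(7.3) = 2.7019
  s(B) = √(8.7) = 2.9496

Step 3 — r_{ij} = s_{ij} / (s_i · s_j):
  r[A,A] = 1 (diagonal).
  r[A,B] = 6.35 / (2.7019 · 2.9496) = 6.35 / 7.9693 = 0.7968
  r[B,B] = 1 (diagonal).

R is symmetric with unit diagonal. Assembling:

R = [[1, 0.7968],
 [0.7968, 1]]


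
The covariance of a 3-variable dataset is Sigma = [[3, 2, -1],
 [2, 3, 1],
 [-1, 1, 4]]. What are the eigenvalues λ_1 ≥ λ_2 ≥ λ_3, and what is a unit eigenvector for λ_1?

Step 1 — characteristic polynomial p(λ) = det(λI - Sigma) = λ³ - tr·λ² + c_1·λ - det, where tr = trace, c_1 = sum of the principal 2×2 minors, det = det(Sigma):
  tr = 3 + 3 + 4 = 10,
  c_1 = (3·3 - (2)²) + (3·4 - (-1)²) + (3·4 - (1)²) = 5 + 11 + 11 = 27,
  det = 3·(3·4 - (1)²) - (2)·((2)·4 - (1)·(-1)) + (-1)·((2)·(1) - 3·(-1)) = 3·(11) - (2)·(9) + (-1)·(5) = 10.
  So p(λ) = λ³ - 10λ² + 27λ - 10.
Step 2 — look for an integer root (rational root theorem: any rational root is an integer divisor of 10). Testing λ = 5:
  p(5) = 125 - 250 + 135 - 10 = 0  ✓
  Dividing out (λ - 5): p(λ) = (λ - 5)(λ² - 5λ + 2).
Step 3 — remaining eigenvalues from the quadratic λ² - 5λ + 2 = 0:
  Δ = 5² - 4·2 = 25 - 8 = 17,  λ = (5 ± √17)/2 = (5 ± 4.1231)/2 ≈ 4.5616 or 0.4384.
  Sorted: λ_1 = 5,  λ_2 = 4.5616,  λ_3 = 0.4384  (check: sum = 10 = tr ✓).

Step 4 — unit eigenvector for λ_1 = 5: v spans the null space of (Sigma - λ_1 I), whose rows are
  r_1 = (-2, 2, -1),  r_2 = (2, -2, 1),  r_3 = (-1, 1, -1).
  v is orthogonal to every row, so take v ∝ r_1 × r_3 = ((2)·(-1) - (-1)·(1), (-1)·(-1) - (-2)·(-1), (-2)·(1) - (2)·(-1)) = (-1, -1, 0).
  Rescale (multiply by -1 so the first nonzero entry is positive): u = (1, 1, 0).
  ||u|| = √((1)² + (1)² + (0)²) = √(2) ≈ 1.4142,  v_1 = u/||u|| ≈ (0.7071, 0.7071, 0) (||v_1|| = 1).

λ_1 = 5,  λ_2 = 4.5616,  λ_3 = 0.4384;  v_1 ≈ (0.7071, 0.7071, 0)


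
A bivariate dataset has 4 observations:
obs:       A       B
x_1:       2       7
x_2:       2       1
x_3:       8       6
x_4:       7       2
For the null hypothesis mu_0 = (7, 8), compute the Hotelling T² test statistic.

Step 1 — sample mean vector:
  mean(A) = (2 + 2 + 8 + 7) / 4 = 19/4 = 4.75
  mean(B) = (7 + 1 + 6 + 2) / 4 = 16/4 = 4
  x̄ = (4.75, 4),  deviation x̄ - mu_0 = (4.75, 4) - (7, 8) = (-2.25, -4).

Step 2 — sample covariance matrix, S[i,j] = (1/(n-1)) · Σ_k (x_{k,i} - mean_i) · (x_{k,j} - mean_j), divisor n-1 = 3:
  S[A,A] = ((-2.75)·(-2.75) + (-2.75)·(-2.75) + (3.25)·(3.25) + (2.25)·(2.25)) / 3 = 30.75/3 = 10.25
  S[A,B] = ((-2.75)·(3) + (-2.75)·(-3) + (3.25)·(2) + (2.25)·(-2)) / 3 = 2/3 = 0.6667
  S[B,B] = ((3)·(3) + (-3)·(-3) + (2)·(2) + (-2)·(-2)) / 3 = 26/3 = 8.6667
  S = [[10.25, 0.6667],
 [0.6667, 8.6667]].

Step 3 — invert S. det(S) = 10.25·8.6667 - (0.6667)² = 88.3889.
  S^{-1} = (1/det) · [[d, -b], [-b, a]] = [[0.0981, -0.0075],
 [-0.0075, 0.116]].

Step 4 — quadratic form (x̄ - mu_0)^T · S^{-1} · (x̄ - mu_0):
  S^{-1} · (x̄ - mu_0) = (-0.1904, -0.4469),
  (x̄ - mu_0)^T · [...] = (-2.25)·(-0.1904) + (-4)·(-0.4469) = 2.2161.

Step 5 — scale by n: T² = 4 · 2.2161 = 8.8642.

T² ≈ 8.8642


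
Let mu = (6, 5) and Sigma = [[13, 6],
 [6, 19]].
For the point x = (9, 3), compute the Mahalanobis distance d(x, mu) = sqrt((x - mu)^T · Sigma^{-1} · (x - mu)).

Step 1 — centre the observation: (x - mu) = (3, -2).

Step 2 — invert Sigma. det(Sigma) = 13·19 - (6)² = 211.
  Sigma^{-1} = (1/det) · [[d, -b], [-b, a]] = [[0.09, -0.0284],
 [-0.0284, 0.0616]].

Step 3 — form the quadratic (x - mu)^T · Sigma^{-1} · (x - mu):
  Sigma^{-1} · (x - mu) = (0.327, -0.2085).
  (x - mu)^T · [Sigma^{-1} · (x - mu)] = (3)·(0.327) + (-2)·(-0.2085) = 1.3981.

Step 4 — take square root: d = √(1.3981) ≈ 1.1824.

d(x, mu) = √(1.3981) ≈ 1.1824


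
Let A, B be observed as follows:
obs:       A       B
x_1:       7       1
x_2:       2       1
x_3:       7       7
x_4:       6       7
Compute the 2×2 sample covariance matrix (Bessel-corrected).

Step 1 — column means:
  mean(A) = (7 + 2 + 7 + 6) / 4 = 22/4 = 5.5
  mean(B) = (1 + 1 + 7 + 7) / 4 = 16/4 = 4

Step 2 — sample covariance S[i,j] = (1/(n-1)) · Σ_k (x_{k,i} - mean_i) · (x_{k,j} - mean_j), with n-1 = 3.
  S[A,A] = ((1.5)·(1.5) + (-3.5)·(-3.5) + (1.5)·(1.5) + (0.5)·(0.5)) / 3 = 17/3 = 5.6667
  S[A,B] = ((1.5)·(-3) + (-3.5)·(-3) + (1.5)·(3) + (0.5)·(3)) / 3 = 12/3 = 4
  S[B,B] = ((-3)·(-3) + (-3)·(-3) + (3)·(3) + (3)·(3)) / 3 = 36/3 = 12

S is symmetric (S[j,i] = S[i,j]). Assembling:

S = [[5.6667, 4],
 [4, 12]]


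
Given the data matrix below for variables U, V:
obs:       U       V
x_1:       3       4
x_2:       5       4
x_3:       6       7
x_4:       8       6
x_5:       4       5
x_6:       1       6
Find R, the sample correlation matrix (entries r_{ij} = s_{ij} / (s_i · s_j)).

Step 1 — column means:
  mean(U) = (3 + 5 + 6 + 8 + 4 + 1) / 6 = 27/6 = 4.5
  mean(V) = (4 + 4 + 7 + 6 + 5 + 6) / 6 = 32/6 = 5.3333

Step 2 — sample variances and covariances s[i,j] = (1/(n-1)) · Σ_k (x_{k,i} - mean_i) · (x_{k,j} - mean_j), with n-1 = 5:
  s[U,U] = ((-1.5)·(-1.5) + (0.5)·(0.5) + (1.5)·(1.5) + (3.5)·(3.5) + (-0.5)·(-0.5) + (-3.5)·(-3.5)) / 5 = 29.5/5 = 5.9
  s[U,V] = ((-1.5)·(-1.3333) + (0.5)·(-1.3333) + (1.5)·(1.6667) + (3.5)·(0.6667) + (-0.5)·(-0.3333) + (-3.5)·(0.6667)) / 5 = 4/5 = 0.8
  s[V,V] = ((-1.3333)·(-1.3333) + (-1.3333)·(-1.3333) + (1.6667)·(1.6667) + (0.6667)·(0.6667) + (-0.3333)·(-0.3333) + (0.6667)·(0.6667)) / 5 = 7.3333/5 = 1.4667
  Sample standard deviations s_i = √(s[i,i]):
  s(U) = √(5.9) = 2.429
  s(V) = √(1.4667) = 1.2111

Step 3 — r_{ij} = s_{ij} / (s_i · s_j):
  r[U,U] = 1 (diagonal).
  r[U,V] = 0.8 / (2.429 · 1.2111) = 0.8 / 2.9417 = 0.272
  r[V,V] = 1 (diagonal).

R is symmetric with unit diagonal. Assembling:

R = [[1, 0.272],
 [0.272, 1]]


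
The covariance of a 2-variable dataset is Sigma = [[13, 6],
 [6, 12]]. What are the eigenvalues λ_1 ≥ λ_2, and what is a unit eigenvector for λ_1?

Step 1 — characteristic polynomial of 2×2 Sigma:
  det(Sigma - λI) = λ² - trace · λ + det = 0.
  trace = 13 + 12 = 25, det = 13·12 - (6)² = 120.
Step 2 — discriminant:
  Δ = trace² - 4·det = 625 - 480 = 145.
Step 3 — eigenvalues:
  λ = (trace ± √Δ)/2 = (25 ± 12.0416)/2,
  λ_1 = 18.5208,  λ_2 = 6.4792.

Step 4 — unit eigenvector for λ_1: solve (Sigma - λ_1 I)v = 0. First row:
  (13 - 18.5208)·v_x + (6)·v_y = 0, i.e. (-5.5208)·v_x + (6)·v_y = 0,
  so v ∝ (b, λ_1 - a) = (6, 5.5208) = u.
  ||u|| = √((6)² + (5.5208)²) = √(66.4792) ≈ 8.1535,
  v_1 = u/||u|| ≈ (0.7359, 0.6771) (||v_1|| = 1).

λ_1 = 18.5208,  λ_2 = 6.4792;  v_1 ≈ (0.7359, 0.6771)


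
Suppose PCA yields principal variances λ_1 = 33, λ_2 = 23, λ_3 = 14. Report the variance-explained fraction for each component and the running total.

Step 1 — total variance = trace(Sigma) = Σ λ_i = 33 + 23 + 14 = 70.

Step 2 — fraction explained by component i = λ_i / Σ λ:
  PC1: 33/70 = 0.4714
  PC2: 23/70 = 0.3286
  PC3: 14/70 = 0.2

Step 3 — cumulative fraction after k components = (λ_1 + ... + λ_k) / Σ λ:
  k = 1: 33/70 = 0.4714
  k = 2: (33 + 23)/70 = 56/70 = 0.8
  k = 3: (33 + 23 + 14)/70 = 70/70 = 1

Summary (fraction, with percent):

explained: PC1 0.4714 (47.14%), PC2 0.3286 (32.86%), PC3 0.2 (20%);  cumulative: 0.4714, 0.8, 1


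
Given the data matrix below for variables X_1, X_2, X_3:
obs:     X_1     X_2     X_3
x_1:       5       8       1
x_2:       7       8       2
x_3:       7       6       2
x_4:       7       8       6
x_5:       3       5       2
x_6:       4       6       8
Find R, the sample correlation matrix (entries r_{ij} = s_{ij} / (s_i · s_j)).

Step 1 — column means:
  mean(X_1) = (5 + 7 + 7 + 7 + 3 + 4) / 6 = 33/6 = 5.5
  mean(X_2) = (8 + 8 + 6 + 8 + 5 + 6) / 6 = 41/6 = 6.8333
  mean(X_3) = (1 + 2 + 2 + 6 + 2 + 8) / 6 = 21/6 = 3.5

Step 2 — sample variances and covariances s[i,j] = (1/(n-1)) · Σ_k (x_{k,i} - mean_i) · (x_{k,j} - mean_j), with n-1 = 5:
  s[X_1,X_1] = ((-0.5)·(-0.5) + (1.5)·(1.5) + (1.5)·(1.5) + (1.5)·(1.5) + (-2.5)·(-2.5) + (-1.5)·(-1.5)) / 5 = 15.5/5 = 3.1
  s[X_1,X_2] = ((-0.5)·(1.1667) + (1.5)·(1.1667) + (1.5)·(-0.8333) + (1.5)·(1.1667) + (-2.5)·(-1.8333) + (-1.5)·(-0.8333)) / 5 = 7.5/5 = 1.5
  s[X_1,X_3] = ((-0.5)·(-2.5) + (1.5)·(-1.5) + (1.5)·(-1.5) + (1.5)·(2.5) + (-2.5)·(-1.5) + (-1.5)·(4.5)) / 5 = -2.5/5 = -0.5
  s[X_2,X_2] = ((1.1667)·(1.1667) + (1.1667)·(1.1667) + (-0.8333)·(-0.8333) + (1.1667)·(1.1667) + (-1.8333)·(-1.8333) + (-0.8333)·(-0.8333)) / 5 = 8.8333/5 = 1.7667
  s[X_2,X_3] = ((1.1667)·(-2.5) + (1.1667)·(-1.5) + (-0.8333)·(-1.5) + (1.1667)·(2.5) + (-1.8333)·(-1.5) + (-0.8333)·(4.5)) / 5 = -1.5/5 = -0.3
  s[X_3,X_3] = ((-2.5)·(-2.5) + (-1.5)·(-1.5) + (-1.5)·(-1.5) + (2.5)·(2.5) + (-1.5)·(-1.5) + (4.5)·(4.5)) / 5 = 39.5/5 = 7.9
  Sample standard deviations s_i = √(s[i,i]):
  s(X_1) = √(3.1) = 1.7607
  s(X_2) = √(1.7667) = 1.3292
  s(X_3) = √(7.9) = 2.8107

Step 3 — r_{ij} = s_{ij} / (s_i · s_j):
  r[X_1,X_1] = 1 (diagonal).
  r[X_1,X_2] = 1.5 / (1.7607 · 1.3292) = 1.5 / 2.3402 = 0.641
  r[X_1,X_3] = -0.5 / (1.7607 · 2.8107) = -0.5 / 4.9487 = -0.101
  r[X_2,X_2] = 1 (diagonal).
  r[X_2,X_3] = -0.3 / (1.3292 · 2.8107) = -0.3 / 3.7359 = -0.0803
  r[X_3,X_3] = 1 (diagonal).

R is symmetric with unit diagonal. Assembling:

R = [[1, 0.641, -0.101],
 [0.641, 1, -0.0803],
 [-0.101, -0.0803, 1]]


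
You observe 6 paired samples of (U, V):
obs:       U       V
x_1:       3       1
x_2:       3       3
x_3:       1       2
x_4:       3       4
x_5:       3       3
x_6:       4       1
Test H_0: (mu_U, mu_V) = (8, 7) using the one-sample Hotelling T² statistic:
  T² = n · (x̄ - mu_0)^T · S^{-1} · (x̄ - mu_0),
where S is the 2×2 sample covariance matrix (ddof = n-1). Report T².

Step 1 — sample mean vector:
  mean(U) = (3 + 3 + 1 + 3 + 3 + 4) / 6 = 17/6 = 2.8333
  mean(V) = (1 + 3 + 2 + 4 + 3 + 1) / 6 = 14/6 = 2.3333
  x̄ = (2.8333, 2.3333),  deviation x̄ - mu_0 = (2.8333, 2.3333) - (8, 7) = (-5.1667, -4.6667).

Step 2 — sample covariance matrix, S[i,j] = (1/(n-1)) · Σ_k (x_{k,i} - mean_i) · (x_{k,j} - mean_j), divisor n-1 = 5:
  S[U,U] = ((0.1667)·(0.1667) + (0.1667)·(0.1667) + (-1.8333)·(-1.8333) + (0.1667)·(0.1667) + (0.1667)·(0.1667) + (1.1667)·(1.1667)) / 5 = 4.8333/5 = 0.9667
  S[U,V] = ((0.1667)·(-1.3333) + (0.1667)·(0.6667) + (-1.8333)·(-0.3333) + (0.1667)·(1.6667) + (0.1667)·(0.6667) + (1.1667)·(-1.3333)) / 5 = -0.6667/5 = -0.1333
  S[V,V] = ((-1.3333)·(-1.3333) + (0.6667)·(0.6667) + (-0.3333)·(-0.3333) + (1.6667)·(1.6667) + (0.6667)·(0.6667) + (-1.3333)·(-1.3333)) / 5 = 7.3333/5 = 1.4667
  S = [[0.9667, -0.1333],
 [-0.1333, 1.4667]].

Step 3 — invert S. det(S) = 0.9667·1.4667 - (-0.1333)² = 1.4.
  S^{-1} = (1/det) · [[d, -b], [-b, a]] = [[1.0476, 0.0952],
 [0.0952, 0.6905]].

Step 4 — quadratic form (x̄ - mu_0)^T · S^{-1} · (x̄ - mu_0):
  S^{-1} · (x̄ - mu_0) = (-5.8571, -3.7143),
  (x̄ - mu_0)^T · [...] = (-5.1667)·(-5.8571) + (-4.6667)·(-3.7143) = 47.5952.

Step 5 — scale by n: T² = 6 · 47.5952 = 285.5714.

T² ≈ 285.5714


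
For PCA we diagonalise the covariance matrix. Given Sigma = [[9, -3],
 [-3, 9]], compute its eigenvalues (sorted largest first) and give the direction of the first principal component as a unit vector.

Step 1 — characteristic polynomial of 2×2 Sigma:
  det(Sigma - λI) = λ² - trace · λ + det = 0.
  trace = 9 + 9 = 18, det = 9·9 - (-3)² = 72.
Step 2 — discriminant:
  Δ = trace² - 4·det = 324 - 288 = 36.
Step 3 — eigenvalues:
  λ = (trace ± √Δ)/2 = (18 ± 6)/2,
  λ_1 = 12,  λ_2 = 6.

Step 4 — unit eigenvector for λ_1: solve (Sigma - λ_1 I)v = 0. First row:
  (9 - 12)·v_x + (-3)·v_y = 0, i.e. (-3)·v_x + (-3)·v_y = 0,
  so v ∝ (b, λ_1 - a) = (-3, 3); multiply by -1 so the first entry is positive: u = (3, -3).
  ||u|| = √((3)² + (-3)²) = √(18) ≈ 4.2426,
  v_1 = u/||u|| ≈ (0.7071, -0.7071) (||v_1|| = 1).

λ_1 = 12,  λ_2 = 6;  v_1 ≈ (0.7071, -0.7071)


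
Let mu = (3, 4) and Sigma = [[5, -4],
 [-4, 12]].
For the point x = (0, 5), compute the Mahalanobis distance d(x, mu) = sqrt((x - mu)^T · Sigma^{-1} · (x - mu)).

Step 1 — centre the observation: (x - mu) = (-3, 1).

Step 2 — invert Sigma. det(Sigma) = 5·12 - (-4)² = 44.
  Sigma^{-1} = (1/det) · [[d, -b], [-b, a]] = [[0.2727, 0.0909],
 [0.0909, 0.1136]].

Step 3 — form the quadratic (x - mu)^T · Sigma^{-1} · (x - mu):
  Sigma^{-1} · (x - mu) = (-0.7273, -0.1591).
  (x - mu)^T · [Sigma^{-1} · (x - mu)] = (-3)·(-0.7273) + (1)·(-0.1591) = 2.0227.

Step 4 — take square root: d = √(2.0227) ≈ 1.4222.

d(x, mu) = √(2.0227) ≈ 1.4222


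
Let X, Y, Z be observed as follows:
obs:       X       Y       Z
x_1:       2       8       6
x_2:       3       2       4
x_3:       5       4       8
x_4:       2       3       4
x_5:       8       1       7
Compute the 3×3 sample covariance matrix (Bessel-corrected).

Step 1 — column means:
  mean(X) = (2 + 3 + 5 + 2 + 8) / 5 = 20/5 = 4
  mean(Y) = (8 + 2 + 4 + 3 + 1) / 5 = 18/5 = 3.6
  mean(Z) = (6 + 4 + 8 + 4 + 7) / 5 = 29/5 = 5.8

Step 2 — sample covariance S[i,j] = (1/(n-1)) · Σ_k (x_{k,i} - mean_i) · (x_{k,j} - mean_j), with n-1 = 4.
  S[X,X] = ((-2)·(-2) + (-1)·(-1) + (1)·(1) + (-2)·(-2) + (4)·(4)) / 4 = 26/4 = 6.5
  S[X,Y] = ((-2)·(4.4) + (-1)·(-1.6) + (1)·(0.4) + (-2)·(-0.6) + (4)·(-2.6)) / 4 = -16/4 = -4
  S[X,Z] = ((-2)·(0.2) + (-1)·(-1.8) + (1)·(2.2) + (-2)·(-1.8) + (4)·(1.2)) / 4 = 12/4 = 3
  S[Y,Y] = ((4.4)·(4.4) + (-1.6)·(-1.6) + (0.4)·(0.4) + (-0.6)·(-0.6) + (-2.6)·(-2.6)) / 4 = 29.2/4 = 7.3
  S[Y,Z] = ((4.4)·(0.2) + (-1.6)·(-1.8) + (0.4)·(2.2) + (-0.6)·(-1.8) + (-2.6)·(1.2)) / 4 = 2.6/4 = 0.65
  S[Z,Z] = ((0.2)·(0.2) + (-1.8)·(-1.8) + (2.2)·(2.2) + (-1.8)·(-1.8) + (1.2)·(1.2)) / 4 = 12.8/4 = 3.2

S is symmetric (S[j,i] = S[i,j]). Assembling:

S = [[6.5, -4, 3],
 [-4, 7.3, 0.65],
 [3, 0.65, 3.2]]


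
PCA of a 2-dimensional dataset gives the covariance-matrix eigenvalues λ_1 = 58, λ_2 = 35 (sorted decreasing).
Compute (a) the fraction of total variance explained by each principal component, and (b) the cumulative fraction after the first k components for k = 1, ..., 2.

Step 1 — total variance = trace(Sigma) = Σ λ_i = 58 + 35 = 93.

Step 2 — fraction explained by component i = λ_i / Σ λ:
  PC1: 58/93 = 0.6237
  PC2: 35/93 = 0.3763

Step 3 — cumulative fraction after k components = (λ_1 + ... + λ_k) / Σ λ:
  k = 1: 58/93 = 0.6237
  k = 2: (58 + 35)/93 = 93/93 = 1

Summary (fraction, with percent):

explained: PC1 0.6237 (62.37%), PC2 0.3763 (37.63%);  cumulative: 0.6237, 1


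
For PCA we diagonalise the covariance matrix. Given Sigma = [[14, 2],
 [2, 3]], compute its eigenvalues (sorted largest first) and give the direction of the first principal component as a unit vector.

Step 1 — characteristic polynomial of 2×2 Sigma:
  det(Sigma - λI) = λ² - trace · λ + det = 0.
  trace = 14 + 3 = 17, det = 14·3 - (2)² = 38.
Step 2 — discriminant:
  Δ = trace² - 4·det = 289 - 152 = 137.
Step 3 — eigenvalues:
  λ = (trace ± √Δ)/2 = (17 ± 11.7047)/2,
  λ_1 = 14.3523,  λ_2 = 2.6477.

Step 4 — unit eigenvector for λ_1: solve (Sigma - λ_1 I)v = 0. First row:
  (14 - 14.3523)·v_x + (2)·v_y = 0, i.e. (-0.3523)·v_x + (2)·v_y = 0,
  so v ∝ (b, λ_1 - a) = (2, 0.3523) = u.
  ||u|| = √((2)² + (0.3523)²) = √(4.1242) ≈ 2.0308,
  v_1 = u/||u|| ≈ (0.9848, 0.1735) (||v_1|| = 1).

λ_1 = 14.3523,  λ_2 = 2.6477;  v_1 ≈ (0.9848, 0.1735)


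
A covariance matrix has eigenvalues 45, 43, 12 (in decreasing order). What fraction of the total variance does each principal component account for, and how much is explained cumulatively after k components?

Step 1 — total variance = trace(Sigma) = Σ λ_i = 45 + 43 + 12 = 100.

Step 2 — fraction explained by component i = λ_i / Σ λ:
  PC1: 45/100 = 0.45
  PC2: 43/100 = 0.43
  PC3: 12/100 = 0.12

Step 3 — cumulative fraction after k components = (λ_1 + ... + λ_k) / Σ λ:
  k = 1: 45/100 = 0.45
  k = 2: (45 + 43)/100 = 88/100 = 0.88
  k = 3: (45 + 43 + 12)/100 = 100/100 = 1

Summary (fraction, with percent):

explained: PC1 0.45 (45%), PC2 0.43 (43%), PC3 0.12 (12%);  cumulative: 0.45, 0.88, 1


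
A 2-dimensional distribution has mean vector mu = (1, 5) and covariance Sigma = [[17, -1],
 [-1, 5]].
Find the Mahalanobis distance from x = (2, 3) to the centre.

Step 1 — centre the observation: (x - mu) = (1, -2).

Step 2 — invert Sigma. det(Sigma) = 17·5 - (-1)² = 84.
  Sigma^{-1} = (1/det) · [[d, -b], [-b, a]] = [[0.0595, 0.0119],
 [0.0119, 0.2024]].

Step 3 — form the quadratic (x - mu)^T · Sigma^{-1} · (x - mu):
  Sigma^{-1} · (x - mu) = (0.0357, -0.3929).
  (x - mu)^T · [Sigma^{-1} · (x - mu)] = (1)·(0.0357) + (-2)·(-0.3929) = 0.8214.

Step 4 — take square root: d = √(0.8214) ≈ 0.9063.

d(x, mu) = √(0.8214) ≈ 0.9063


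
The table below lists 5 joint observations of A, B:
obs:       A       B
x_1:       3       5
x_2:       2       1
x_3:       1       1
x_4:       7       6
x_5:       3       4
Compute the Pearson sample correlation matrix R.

Step 1 — column means:
  mean(A) = (3 + 2 + 1 + 7 + 3) / 5 = 16/5 = 3.2
  mean(B) = (5 + 1 + 1 + 6 + 4) / 5 = 17/5 = 3.4

Step 2 — sample variances and covariances s[i,j] = (1/(n-1)) · Σ_k (x_{k,i} - mean_i) · (x_{k,j} - mean_j), with n-1 = 4:
  s[A,A] = ((-0.2)·(-0.2) + (-1.2)·(-1.2) + (-2.2)·(-2.2) + (3.8)·(3.8) + (-0.2)·(-0.2)) / 4 = 20.8/4 = 5.2
  s[A,B] = ((-0.2)·(1.6) + (-1.2)·(-2.4) + (-2.2)·(-2.4) + (3.8)·(2.6) + (-0.2)·(0.6)) / 4 = 17.6/4 = 4.4
  s[B,B] = ((1.6)·(1.6) + (-2.4)·(-2.4) + (-2.4)·(-2.4) + (2.6)·(2.6) + (0.6)·(0.6)) / 4 = 21.2/4 = 5.3
  Sample standard deviations s_i = √(s[i,i]):
  s(A) = √(5.2) = 2.2804
  s(B) = √(5.3) = 2.3022

Step 3 — r_{ij} = s_{ij} / (s_i · s_j):
  r[A,A] = 1 (diagonal).
  r[A,B] = 4.4 / (2.2804 · 2.3022) = 4.4 / 5.2498 = 0.8381
  r[B,B] = 1 (diagonal).

R is symmetric with unit diagonal. Assembling:

R = [[1, 0.8381],
 [0.8381, 1]]


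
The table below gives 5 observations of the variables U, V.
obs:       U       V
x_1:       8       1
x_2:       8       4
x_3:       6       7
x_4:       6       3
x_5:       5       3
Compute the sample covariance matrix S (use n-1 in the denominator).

Step 1 — column means:
  mean(U) = (8 + 8 + 6 + 6 + 5) / 5 = 33/5 = 6.6
  mean(V) = (1 + 4 + 7 + 3 + 3) / 5 = 18/5 = 3.6

Step 2 — sample covariance S[i,j] = (1/(n-1)) · Σ_k (x_{k,i} - mean_i) · (x_{k,j} - mean_j), with n-1 = 4.
  S[U,U] = ((1.4)·(1.4) + (1.4)·(1.4) + (-0.6)·(-0.6) + (-0.6)·(-0.6) + (-1.6)·(-1.6)) / 4 = 7.2/4 = 1.8
  S[U,V] = ((1.4)·(-2.6) + (1.4)·(0.4) + (-0.6)·(3.4) + (-0.6)·(-0.6) + (-1.6)·(-0.6)) / 4 = -3.8/4 = -0.95
  S[V,V] = ((-2.6)·(-2.6) + (0.4)·(0.4) + (3.4)·(3.4) + (-0.6)·(-0.6) + (-0.6)·(-0.6)) / 4 = 19.2/4 = 4.8

S is symmetric (S[j,i] = S[i,j]). Assembling:

S = [[1.8, -0.95],
 [-0.95, 4.8]]


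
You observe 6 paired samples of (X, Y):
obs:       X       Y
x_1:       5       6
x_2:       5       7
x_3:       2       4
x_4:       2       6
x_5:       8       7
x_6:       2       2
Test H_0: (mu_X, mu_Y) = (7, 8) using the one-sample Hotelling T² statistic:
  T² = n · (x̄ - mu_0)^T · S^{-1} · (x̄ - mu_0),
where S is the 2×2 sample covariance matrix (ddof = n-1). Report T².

Step 1 — sample mean vector:
  mean(X) = (5 + 5 + 2 + 2 + 8 + 2) / 6 = 24/6 = 4
  mean(Y) = (6 + 7 + 4 + 6 + 7 + 2) / 6 = 32/6 = 5.3333
  x̄ = (4, 5.3333),  deviation x̄ - mu_0 = (4, 5.3333) - (7, 8) = (-3, -2.6667).

Step 2 — sample covariance matrix, S[i,j] = (1/(n-1)) · Σ_k (x_{k,i} - mean_i) · (x_{k,j} - mean_j), divisor n-1 = 5:
  S[X,X] = ((1)·(1) + (1)·(1) + (-2)·(-2) + (-2)·(-2) + (4)·(4) + (-2)·(-2)) / 5 = 30/5 = 6
  S[X,Y] = ((1)·(0.6667) + (1)·(1.6667) + (-2)·(-1.3333) + (-2)·(0.6667) + (4)·(1.6667) + (-2)·(-3.3333)) / 5 = 17/5 = 3.4
  S[Y,Y] = ((0.6667)·(0.6667) + (1.6667)·(1.6667) + (-1.3333)·(-1.3333) + (0.6667)·(0.6667) + (1.6667)·(1.6667) + (-3.3333)·(-3.3333)) / 5 = 19.3333/5 = 3.8667
  S = [[6, 3.4],
 [3.4, 3.8667]].

Step 3 — invert S. det(S) = 6·3.8667 - (3.4)² = 11.64.
  S^{-1} = (1/det) · [[d, -b], [-b, a]] = [[0.3322, -0.2921],
 [-0.2921, 0.5155]].

Step 4 — quadratic form (x̄ - mu_0)^T · S^{-1} · (x̄ - mu_0):
  S^{-1} · (x̄ - mu_0) = (-0.2176, -0.4983),
  (x̄ - mu_0)^T · [...] = (-3)·(-0.2176) + (-2.6667)·(-0.4983) = 1.9817.

Step 5 — scale by n: T² = 6 · 1.9817 = 11.89.

T² ≈ 11.89


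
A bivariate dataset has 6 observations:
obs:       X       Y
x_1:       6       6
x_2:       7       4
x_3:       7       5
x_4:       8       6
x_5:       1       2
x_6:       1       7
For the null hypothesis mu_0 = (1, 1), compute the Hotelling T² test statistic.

Step 1 — sample mean vector:
  mean(X) = (6 + 7 + 7 + 8 + 1 + 1) / 6 = 30/6 = 5
  mean(Y) = (6 + 4 + 5 + 6 + 2 + 7) / 6 = 30/6 = 5
  x̄ = (5, 5),  deviation x̄ - mu_0 = (5, 5) - (1, 1) = (4, 4).

Step 2 — sample covariance matrix, S[i,j] = (1/(n-1)) · Σ_k (x_{k,i} - mean_i) · (x_{k,j} - mean_j), divisor n-1 = 5:
  S[X,X] = ((1)·(1) + (2)·(2) + (2)·(2) + (3)·(3) + (-4)·(-4) + (-4)·(-4)) / 5 = 50/5 = 10
  S[X,Y] = ((1)·(1) + (2)·(-1) + (2)·(0) + (3)·(1) + (-4)·(-3) + (-4)·(2)) / 5 = 6/5 = 1.2
  S[Y,Y] = ((1)·(1) + (-1)·(-1) + (0)·(0) + (1)·(1) + (-3)·(-3) + (2)·(2)) / 5 = 16/5 = 3.2
  S = [[10, 1.2],
 [1.2, 3.2]].

Step 3 — invert S. det(S) = 10·3.2 - (1.2)² = 30.56.
  S^{-1} = (1/det) · [[d, -b], [-b, a]] = [[0.1047, -0.0393],
 [-0.0393, 0.3272]].

Step 4 — quadratic form (x̄ - mu_0)^T · S^{-1} · (x̄ - mu_0):
  S^{-1} · (x̄ - mu_0) = (0.2618, 1.1518),
  (x̄ - mu_0)^T · [...] = (4)·(0.2618) + (4)·(1.1518) = 5.6545.

Step 5 — scale by n: T² = 6 · 5.6545 = 33.9267.

T² ≈ 33.9267


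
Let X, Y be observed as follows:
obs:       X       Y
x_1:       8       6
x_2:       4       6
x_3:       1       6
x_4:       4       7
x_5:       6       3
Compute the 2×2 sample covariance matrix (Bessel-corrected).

Step 1 — column means:
  mean(X) = (8 + 4 + 1 + 4 + 6) / 5 = 23/5 = 4.6
  mean(Y) = (6 + 6 + 6 + 7 + 3) / 5 = 28/5 = 5.6

Step 2 — sample covariance S[i,j] = (1/(n-1)) · Σ_k (x_{k,i} - mean_i) · (x_{k,j} - mean_j), with n-1 = 4.
  S[X,X] = ((3.4)·(3.4) + (-0.6)·(-0.6) + (-3.6)·(-3.6) + (-0.6)·(-0.6) + (1.4)·(1.4)) / 4 = 27.2/4 = 6.8
  S[X,Y] = ((3.4)·(0.4) + (-0.6)·(0.4) + (-3.6)·(0.4) + (-0.6)·(1.4) + (1.4)·(-2.6)) / 4 = -4.8/4 = -1.2
  S[Y,Y] = ((0.4)·(0.4) + (0.4)·(0.4) + (0.4)·(0.4) + (1.4)·(1.4) + (-2.6)·(-2.6)) / 4 = 9.2/4 = 2.3

S is symmetric (S[j,i] = S[i,j]). Assembling:

S = [[6.8, -1.2],
 [-1.2, 2.3]]


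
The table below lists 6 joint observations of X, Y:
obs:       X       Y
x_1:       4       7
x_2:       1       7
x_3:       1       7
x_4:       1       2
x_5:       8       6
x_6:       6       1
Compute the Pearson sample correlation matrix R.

Step 1 — column means:
  mean(X) = (4 + 1 + 1 + 1 + 8 + 6) / 6 = 21/6 = 3.5
  mean(Y) = (7 + 7 + 7 + 2 + 6 + 1) / 6 = 30/6 = 5

Step 2 — sample variances and covariances s[i,j] = (1/(n-1)) · Σ_k (x_{k,i} - mean_i) · (x_{k,j} - mean_j), with n-1 = 5:
  s[X,X] = ((0.5)·(0.5) + (-2.5)·(-2.5) + (-2.5)·(-2.5) + (-2.5)·(-2.5) + (4.5)·(4.5) + (2.5)·(2.5)) / 5 = 45.5/5 = 9.1
  s[X,Y] = ((0.5)·(2) + (-2.5)·(2) + (-2.5)·(2) + (-2.5)·(-3) + (4.5)·(1) + (2.5)·(-4)) / 5 = -7/5 = -1.4
  s[Y,Y] = ((2)·(2) + (2)·(2) + (2)·(2) + (-3)·(-3) + (1)·(1) + (-4)·(-4)) / 5 = 38/5 = 7.6
  Sample standard deviations s_i = √(s[i,i]):
  s(X) = √(9.1) = 3.0166
  s(Y) = √(7.6) = 2.7568

Step 3 — r_{ij} = s_{ij} / (s_i · s_j):
  r[X,X] = 1 (diagonal).
  r[X,Y] = -1.4 / (3.0166 · 2.7568) = -1.4 / 8.3162 = -0.1683
  r[Y,Y] = 1 (diagonal).

R is symmetric with unit diagonal. Assembling:

R = [[1, -0.1683],
 [-0.1683, 1]]


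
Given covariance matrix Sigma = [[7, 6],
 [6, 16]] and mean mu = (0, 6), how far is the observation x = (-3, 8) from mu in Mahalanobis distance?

Step 1 — centre the observation: (x - mu) = (-3, 2).

Step 2 — invert Sigma. det(Sigma) = 7·16 - (6)² = 76.
  Sigma^{-1} = (1/det) · [[d, -b], [-b, a]] = [[0.2105, -0.0789],
 [-0.0789, 0.0921]].

Step 3 — form the quadratic (x - mu)^T · Sigma^{-1} · (x - mu):
  Sigma^{-1} · (x - mu) = (-0.7895, 0.4211).
  (x - mu)^T · [Sigma^{-1} · (x - mu)] = (-3)·(-0.7895) + (2)·(0.4211) = 3.2105.

Step 4 — take square root: d = √(3.2105) ≈ 1.7918.

d(x, mu) = √(3.2105) ≈ 1.7918


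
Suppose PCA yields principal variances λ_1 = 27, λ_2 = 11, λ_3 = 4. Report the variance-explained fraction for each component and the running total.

Step 1 — total variance = trace(Sigma) = Σ λ_i = 27 + 11 + 4 = 42.

Step 2 — fraction explained by component i = λ_i / Σ λ:
  PC1: 27/42 = 0.6429
  PC2: 11/42 = 0.2619
  PC3: 4/42 = 0.0952

Step 3 — cumulative fraction after k components = (λ_1 + ... + λ_k) / Σ λ:
  k = 1: 27/42 = 0.6429
  k = 2: (27 + 11)/42 = 38/42 = 0.9048
  k = 3: (27 + 11 + 4)/42 = 42/42 = 1

Summary (fraction, with percent):

explained: PC1 0.6429 (64.29%), PC2 0.2619 (26.19%), PC3 0.0952 (9.52%);  cumulative: 0.6429, 0.9048, 1


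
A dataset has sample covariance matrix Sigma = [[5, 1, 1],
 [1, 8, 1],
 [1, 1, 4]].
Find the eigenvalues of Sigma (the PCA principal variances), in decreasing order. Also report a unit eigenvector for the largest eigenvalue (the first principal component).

Step 1 — characteristic polynomial p(λ) = det(λI - Sigma) = λ³ - tr·λ² + c_1·λ - det, where tr = trace, c_1 = sum of the principal 2×2 minors, det = det(Sigma):
  tr = 5 + 8 + 4 = 17,
  c_1 = (5·8 - (1)²) + (5·4 - (1)²) + (8·4 - (1)²) = 39 + 19 + 31 = 89,
  det = 5·(8·4 - (1)²) - (1)·((1)·4 - (1)·(1)) + (1)·((1)·(1) - 8·(1)) = 5·(31) - (1)·(3) + (1)·(-7) = 145.
  So p(λ) = λ³ - 17λ² + 89λ - 145.
Step 2 — look for an integer root (rational root theorem: any rational root is an integer divisor of 145). Testing λ = 5:
  p(5) = 125 - 425 + 445 - 145 = 0  ✓
  Dividing out (λ - 5): p(λ) = (λ - 5)(λ² - 12λ + 29).
Step 3 — remaining eigenvalues from the quadratic λ² - 12λ + 29 = 0:
  Δ = 12² - 4·29 = 144 - 116 = 28,  λ = (12 ± √28)/2 = (12 ± 5.2915)/2 ≈ 8.6458 or 3.3542.
  Sorted: λ_1 = 8.6458,  λ_2 = 5,  λ_3 = 3.3542  (check: sum = 17 = tr ✓).

Step 4 — unit eigenvector for λ_1 ≈ 8.6458: v spans the null space of (Sigma - λ_1 I), whose rows are
  r_1 = (-3.6458, 1, 1),  r_2 = (1, -0.6458, 1),  r_3 = (1, 1, -4.6458).
  v is orthogonal to every row, so take v ∝ r_1 × r_2 = ((1)·(1) - (1)·(-0.6458), (1)·(1) - (-3.6458)·(1), (-3.6458)·(-0.6458) - (1)·(1)) ≈ (1.6458, 4.6458, 1.3542).
  Let u = (1.6458, 4.6458, 1.3542).
  ||u|| = √((1.6458)² + (4.6458)² + (1.3542)²) = √(26.1255) ≈ 5.1113,  v_1 = u/||u|| ≈ (0.322, 0.9089, 0.265) (||v_1|| = 1).

λ_1 = 8.6458,  λ_2 = 5,  λ_3 = 3.3542;  v_1 ≈ (0.322, 0.9089, 0.265)


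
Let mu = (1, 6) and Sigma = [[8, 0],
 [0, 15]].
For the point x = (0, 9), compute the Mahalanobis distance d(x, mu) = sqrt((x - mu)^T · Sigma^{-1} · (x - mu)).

Step 1 — centre the observation: (x - mu) = (-1, 3).

Step 2 — invert Sigma. det(Sigma) = 8·15 - (0)² = 120.
  Sigma^{-1} = (1/det) · [[d, -b], [-b, a]] = [[0.125, 0],
 [0, 0.0667]].

Step 3 — form the quadratic (x - mu)^T · Sigma^{-1} · (x - mu):
  Sigma^{-1} · (x - mu) = (-0.125, 0.2).
  (x - mu)^T · [Sigma^{-1} · (x - mu)] = (-1)·(-0.125) + (3)·(0.2) = 0.725.

Step 4 — take square root: d = √(0.725) ≈ 0.8515.

d(x, mu) = √(0.725) ≈ 0.8515


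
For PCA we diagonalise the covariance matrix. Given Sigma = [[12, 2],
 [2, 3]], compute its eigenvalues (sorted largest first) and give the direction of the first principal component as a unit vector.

Step 1 — characteristic polynomial of 2×2 Sigma:
  det(Sigma - λI) = λ² - trace · λ + det = 0.
  trace = 12 + 3 = 15, det = 12·3 - (2)² = 32.
Step 2 — discriminant:
  Δ = trace² - 4·det = 225 - 128 = 97.
Step 3 — eigenvalues:
  λ = (trace ± √Δ)/2 = (15 ± 9.8489)/2,
  λ_1 = 12.4244,  λ_2 = 2.5756.

Step 4 — unit eigenvector for λ_1: solve (Sigma - λ_1 I)v = 0. First row:
  (12 - 12.4244)·v_x + (2)·v_y = 0, i.e. (-0.4244)·v_x + (2)·v_y = 0,
  so v ∝ (b, λ_1 - a) = (2, 0.4244) = u.
  ||u|| = √((2)² + (0.4244)²) = √(4.1801) ≈ 2.0445,
  v_1 = u/||u|| ≈ (0.9782, 0.2076) (||v_1|| = 1).

λ_1 = 12.4244,  λ_2 = 2.5756;  v_1 ≈ (0.9782, 0.2076)


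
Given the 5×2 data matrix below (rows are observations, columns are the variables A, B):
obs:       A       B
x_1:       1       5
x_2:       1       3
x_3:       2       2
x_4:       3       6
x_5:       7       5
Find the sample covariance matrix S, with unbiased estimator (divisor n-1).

Step 1 — column means:
  mean(A) = (1 + 1 + 2 + 3 + 7) / 5 = 14/5 = 2.8
  mean(B) = (5 + 3 + 2 + 6 + 5) / 5 = 21/5 = 4.2

Step 2 — sample covariance S[i,j] = (1/(n-1)) · Σ_k (x_{k,i} - mean_i) · (x_{k,j} - mean_j), with n-1 = 4.
  S[A,A] = ((-1.8)·(-1.8) + (-1.8)·(-1.8) + (-0.8)·(-0.8) + (0.2)·(0.2) + (4.2)·(4.2)) / 4 = 24.8/4 = 6.2
  S[A,B] = ((-1.8)·(0.8) + (-1.8)·(-1.2) + (-0.8)·(-2.2) + (0.2)·(1.8) + (4.2)·(0.8)) / 4 = 6.2/4 = 1.55
  S[B,B] = ((0.8)·(0.8) + (-1.2)·(-1.2) + (-2.2)·(-2.2) + (1.8)·(1.8) + (0.8)·(0.8)) / 4 = 10.8/4 = 2.7

S is symmetric (S[j,i] = S[i,j]). Assembling:

S = [[6.2, 1.55],
 [1.55, 2.7]]
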